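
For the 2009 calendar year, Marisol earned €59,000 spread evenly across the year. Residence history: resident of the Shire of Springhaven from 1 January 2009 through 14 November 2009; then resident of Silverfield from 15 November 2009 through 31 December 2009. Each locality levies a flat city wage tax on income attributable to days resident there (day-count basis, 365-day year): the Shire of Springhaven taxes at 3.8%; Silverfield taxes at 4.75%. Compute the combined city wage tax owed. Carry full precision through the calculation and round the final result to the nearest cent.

€2,314.17

The Shire of Springhaven, 1 January – 14 November 2009: 318 days → €59,000 × 3.8% × 318/365 = €1,953.3041
Silverfield, 15 November – 31 December 2009: 47 days → €59,000 × 4.75% × 47/365 = €360.8699
Total = €2,314.1740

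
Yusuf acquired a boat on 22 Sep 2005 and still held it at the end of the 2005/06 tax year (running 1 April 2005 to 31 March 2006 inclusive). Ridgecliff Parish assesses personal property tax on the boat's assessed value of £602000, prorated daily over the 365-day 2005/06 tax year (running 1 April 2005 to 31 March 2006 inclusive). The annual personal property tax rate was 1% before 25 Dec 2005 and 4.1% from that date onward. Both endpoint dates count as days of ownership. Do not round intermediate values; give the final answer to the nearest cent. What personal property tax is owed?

£8109.68

22 Sep – 24 Dec 2005: 94 days at 1% → £602000 × 1% × 94/365 = £1550.3562
25 Dec 2005 – 31 Mar 2006: 97 days at 4.1% → £602000 × 4.1% × 97/365 = £6559.3260
Total = £8109.6822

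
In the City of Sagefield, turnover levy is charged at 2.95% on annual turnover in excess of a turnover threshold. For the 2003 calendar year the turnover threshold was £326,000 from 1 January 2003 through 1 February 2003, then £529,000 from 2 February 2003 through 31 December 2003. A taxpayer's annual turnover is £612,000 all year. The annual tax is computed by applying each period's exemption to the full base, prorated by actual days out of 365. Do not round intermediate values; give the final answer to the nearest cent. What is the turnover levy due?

£2,973.52

1 January – 1 February 2003: 32 days, exemption £326,000 → (£612,000 − £326,000) × 2.95% × 32/365 = £739.6822
2 February – 31 December 2003: 333 days, exemption £529,000 → (£612,000 − £529,000) × 2.95% × 333/365 = £2,233.8370
Total = £2,973.5192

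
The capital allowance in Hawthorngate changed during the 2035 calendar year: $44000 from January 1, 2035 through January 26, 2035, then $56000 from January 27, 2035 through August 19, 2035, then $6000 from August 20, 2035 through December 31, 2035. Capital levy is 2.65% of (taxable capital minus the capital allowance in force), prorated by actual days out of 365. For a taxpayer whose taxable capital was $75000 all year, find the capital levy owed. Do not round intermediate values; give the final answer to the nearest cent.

$1012.59

January 1 – January 26, 2035: 26 days, exemption $44000 → ($75000 − $44000) × 2.65% × 26/365 = $58.5178
January 27 – August 19, 2035: 205 days, exemption $56000 → ($75000 − $56000) × 2.65% × 205/365 = $282.7877
August 20 – December 31, 2035: 134 days, exemption $6000 → ($75000 − $6000) × 2.65% × 134/365 = $671.2849
Total = $1012.5904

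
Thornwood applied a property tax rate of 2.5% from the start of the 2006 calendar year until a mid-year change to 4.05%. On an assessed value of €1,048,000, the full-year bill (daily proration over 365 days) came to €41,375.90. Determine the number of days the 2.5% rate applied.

Let d = days at the first rate; then 365 − d days at the second rate.
€1,048,000 × [2.5%·d + 4.05%·(365−d)] / 365 = €41,375.90
Solving gives d = 24, so the new rate took effect on 25 Jan 2006.

24 days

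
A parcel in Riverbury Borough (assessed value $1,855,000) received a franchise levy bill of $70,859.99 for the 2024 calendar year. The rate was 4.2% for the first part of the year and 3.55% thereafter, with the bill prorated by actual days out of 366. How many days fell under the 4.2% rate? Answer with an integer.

Let d = days at the first rate; then 366 − d days at the second rate.
$1,855,000 × [4.2%·d + 3.55%·(366−d)] / 366 = $70,859.99
Solving gives d = 152, so the new rate took effect on 1 June 2024.

152 days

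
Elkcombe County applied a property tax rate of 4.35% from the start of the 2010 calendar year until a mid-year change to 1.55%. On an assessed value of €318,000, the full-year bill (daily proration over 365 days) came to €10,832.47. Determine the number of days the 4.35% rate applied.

242 days

Let d = days at the first rate; then 365 − d days at the second rate.
€318,000 × [4.35%·d + 1.55%·(365−d)] / 365 = €10,832.47
Solving gives d = 242, so the new rate took effect on August 31, 2010.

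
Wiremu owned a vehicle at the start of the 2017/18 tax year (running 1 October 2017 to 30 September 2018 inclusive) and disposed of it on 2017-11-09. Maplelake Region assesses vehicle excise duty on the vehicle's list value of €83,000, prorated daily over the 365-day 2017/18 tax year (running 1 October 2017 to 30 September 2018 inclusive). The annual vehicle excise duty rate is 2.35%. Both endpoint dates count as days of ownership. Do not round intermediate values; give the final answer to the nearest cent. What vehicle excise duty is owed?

€213.75

Days held (2017-10-01 to 2017-11-09): 40 out of 365
Tax = €83,000 × 2.35% × 40/365 = €213.7534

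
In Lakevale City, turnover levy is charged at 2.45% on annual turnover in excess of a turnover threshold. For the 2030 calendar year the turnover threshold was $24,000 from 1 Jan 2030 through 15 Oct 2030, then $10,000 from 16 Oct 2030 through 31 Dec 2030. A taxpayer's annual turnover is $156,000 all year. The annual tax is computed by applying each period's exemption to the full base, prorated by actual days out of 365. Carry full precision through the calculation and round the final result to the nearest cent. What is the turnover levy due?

$3,306.36

1 Jan – 15 Oct 2030: 288 days, exemption $24,000 → ($156,000 − $24,000) × 2.45% × 288/365 = $2,551.7589
16 Oct – 31 Dec 2030: 77 days, exemption $10,000 → ($156,000 − $10,000) × 2.45% × 77/365 = $754.6000
Total = $3,306.3589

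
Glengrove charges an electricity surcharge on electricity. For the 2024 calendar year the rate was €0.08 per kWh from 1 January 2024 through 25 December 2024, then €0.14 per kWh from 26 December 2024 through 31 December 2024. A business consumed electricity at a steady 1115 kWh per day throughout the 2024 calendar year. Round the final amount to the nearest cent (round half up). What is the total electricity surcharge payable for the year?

€33,048.60

1 January – 25 December 2024: 360 days × 1115 kWh/day = 401,400 kWh at €0.08/kWh → €32,112.00
26 December – 31 December 2024: 6 days × 1115 kWh/day = 6,690 kWh at €0.14/kWh → €936.60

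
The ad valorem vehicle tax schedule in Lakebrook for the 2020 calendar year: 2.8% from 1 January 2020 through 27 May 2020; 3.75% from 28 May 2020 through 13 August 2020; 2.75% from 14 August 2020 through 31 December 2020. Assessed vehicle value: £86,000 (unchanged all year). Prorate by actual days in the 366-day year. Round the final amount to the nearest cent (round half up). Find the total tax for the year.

£2,565.67

1 January – 27 May 2020: 148 days at 2.8% → £86,000 × 2.8% × 148/366 = £973.7268
28 May – 13 August 2020: 78 days at 3.75% → £86,000 × 3.75% × 78/366 = £687.2951
14 August – 31 December 2020: 140 days at 2.75% → £86,000 × 2.75% × 140/366 = £904.6448
Total = £2,565.6667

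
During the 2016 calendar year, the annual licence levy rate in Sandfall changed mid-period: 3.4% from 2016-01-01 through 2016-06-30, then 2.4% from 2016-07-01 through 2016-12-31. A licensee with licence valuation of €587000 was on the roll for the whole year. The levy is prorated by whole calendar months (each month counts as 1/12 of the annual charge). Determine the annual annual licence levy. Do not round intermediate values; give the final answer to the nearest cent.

2016-01-01 to 2016-06-30: 6 months at 3.4% → €587000 × 3.4% × 6/12 = €9979.0000
2016-07-01 to 2016-12-31: 6 months at 2.4% → €587000 × 2.4% × 6/12 = €7044.0000
Total = €17023.0000

€17023.00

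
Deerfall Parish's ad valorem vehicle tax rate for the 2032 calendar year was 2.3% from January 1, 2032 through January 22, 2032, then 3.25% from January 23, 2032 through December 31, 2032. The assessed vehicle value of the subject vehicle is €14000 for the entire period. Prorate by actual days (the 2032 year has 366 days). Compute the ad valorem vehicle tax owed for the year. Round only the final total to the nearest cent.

€447.01

January 1 – January 22, 2032: 22 days at 2.3% → €14000 × 2.3% × 22/366 = €19.3552
January 23 – December 31, 2032: 344 days at 3.25% → €14000 × 3.25% × 344/366 = €427.6503
Total = €447.0055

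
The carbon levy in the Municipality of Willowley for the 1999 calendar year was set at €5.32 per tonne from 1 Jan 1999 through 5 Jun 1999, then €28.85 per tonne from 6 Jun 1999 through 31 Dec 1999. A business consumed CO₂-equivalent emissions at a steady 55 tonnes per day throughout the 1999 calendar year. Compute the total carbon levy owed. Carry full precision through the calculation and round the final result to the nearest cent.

€377276.35

1 Jan – 5 Jun 1999: 156 days × 55 tonnes/day = 8,580 tonnes at €5.32/tonne → €45645.60
6 Jun – 31 Dec 1999: 209 days × 55 tonnes/day = 11,495 tonnes at €28.85/tonne → €331630.75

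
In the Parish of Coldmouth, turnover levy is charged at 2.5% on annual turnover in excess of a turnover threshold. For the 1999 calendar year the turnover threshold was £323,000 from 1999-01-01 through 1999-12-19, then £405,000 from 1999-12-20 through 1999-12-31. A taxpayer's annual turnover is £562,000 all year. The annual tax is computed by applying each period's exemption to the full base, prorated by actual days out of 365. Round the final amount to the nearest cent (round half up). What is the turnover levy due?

1999-01-01 to 1999-12-19: 353 days, exemption £323,000 → (£562,000 − £323,000) × 2.5% × 353/365 = £5,778.5616
1999-12-20 to 1999-12-31: 12 days, exemption £405,000 → (£562,000 − £405,000) × 2.5% × 12/365 = £129.0411
Total = £5,907.6027

£5,907.60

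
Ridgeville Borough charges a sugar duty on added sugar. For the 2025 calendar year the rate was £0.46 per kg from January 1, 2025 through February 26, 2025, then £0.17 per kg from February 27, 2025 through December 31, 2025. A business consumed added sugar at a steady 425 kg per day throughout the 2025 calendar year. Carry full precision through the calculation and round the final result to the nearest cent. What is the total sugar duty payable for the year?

January 1 – February 26, 2025: 57 days × 425 kg/day = 24,225 kg at £0.46/kg → £11,143.50
February 27 – December 31, 2025: 308 days × 425 kg/day = 130,900 kg at £0.17/kg → £22,253.00

£33,396.50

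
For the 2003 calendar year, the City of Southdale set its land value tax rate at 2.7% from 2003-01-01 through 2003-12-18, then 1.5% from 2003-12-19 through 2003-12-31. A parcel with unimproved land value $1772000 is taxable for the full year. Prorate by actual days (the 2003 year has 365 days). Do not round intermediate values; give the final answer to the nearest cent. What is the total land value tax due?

$47086.65

2003-01-01 to 2003-12-18: 352 days at 2.7% → $1772000 × 2.7% × 352/365 = $46139.9671
2003-12-19 to 2003-12-31: 13 days at 1.5% → $1772000 × 1.5% × 13/365 = $946.6849
Total = $47086.6521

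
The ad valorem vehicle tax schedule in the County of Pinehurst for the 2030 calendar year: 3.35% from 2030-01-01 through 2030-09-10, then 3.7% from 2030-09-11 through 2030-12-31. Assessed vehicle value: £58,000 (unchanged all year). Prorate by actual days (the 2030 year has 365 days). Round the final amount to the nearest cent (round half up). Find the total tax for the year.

£2,005.29

2030-01-01 to 2030-09-10: 253 days at 3.35% → £58,000 × 3.35% × 253/365 = £1,346.7918
2030-09-11 to 2030-12-31: 112 days at 3.7% → £58,000 × 3.7% × 112/365 = £658.4986
Total = £2,005.2904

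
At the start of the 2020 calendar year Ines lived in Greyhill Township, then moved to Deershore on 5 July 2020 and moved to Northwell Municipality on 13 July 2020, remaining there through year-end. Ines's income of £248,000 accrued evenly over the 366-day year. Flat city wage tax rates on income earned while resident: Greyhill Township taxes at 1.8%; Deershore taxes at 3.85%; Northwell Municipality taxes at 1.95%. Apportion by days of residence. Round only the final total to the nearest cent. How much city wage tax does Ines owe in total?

Greyhill Township, 1 January – 4 July 2020: 186 days → £248,000 × 1.8% × 186/366 = £2,268.5902
Deershore, 5 July – 12 July 2020: 8 days → £248,000 × 3.85% × 8/366 = £208.6995
Northwell Municipality, 13 July – 31 December 2020: 172 days → £248,000 × 1.95% × 172/366 = £2,272.6557
Total = £4,749.9454

£4,749.95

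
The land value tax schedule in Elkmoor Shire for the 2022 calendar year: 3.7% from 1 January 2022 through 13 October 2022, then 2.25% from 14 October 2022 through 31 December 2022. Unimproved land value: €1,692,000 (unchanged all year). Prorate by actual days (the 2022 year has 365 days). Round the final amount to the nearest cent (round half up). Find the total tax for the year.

1 January – 13 October 2022: 286 days at 3.7% → €1,692,000 × 3.7% × 286/365 = €49,054.0932
14 October – 31 December 2022: 79 days at 2.25% → €1,692,000 × 2.25% × 79/365 = €8,239.8082
Total = €57,293.9014

€57,293.90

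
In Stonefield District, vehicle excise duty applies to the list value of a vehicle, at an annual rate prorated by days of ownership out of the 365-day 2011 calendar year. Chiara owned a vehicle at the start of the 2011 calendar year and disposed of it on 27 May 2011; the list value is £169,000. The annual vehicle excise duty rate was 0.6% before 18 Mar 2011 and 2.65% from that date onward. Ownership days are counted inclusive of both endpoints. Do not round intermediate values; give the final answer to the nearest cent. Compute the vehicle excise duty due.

£1,082.29

1 Jan – 17 Mar 2011: 76 days at 0.6% → £169,000 × 0.6% × 76/365 = £211.1342
18 Mar – 27 May 2011: 71 days at 2.65% → £169,000 × 2.65% × 71/365 = £871.1603
Total = £1,082.2945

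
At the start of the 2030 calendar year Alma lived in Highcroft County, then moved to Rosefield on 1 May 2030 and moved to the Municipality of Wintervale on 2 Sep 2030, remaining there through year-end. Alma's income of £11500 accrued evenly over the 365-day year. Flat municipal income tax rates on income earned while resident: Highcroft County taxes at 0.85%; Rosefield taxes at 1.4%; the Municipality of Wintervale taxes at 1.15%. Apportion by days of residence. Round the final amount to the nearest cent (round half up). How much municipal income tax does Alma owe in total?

£130.67

Highcroft County, 1 Jan – 30 Apr 2030: 120 days → £11500 × 0.85% × 120/365 = £32.1370
Rosefield, 1 May – 1 Sep 2030: 124 days → £11500 × 1.4% × 124/365 = £54.6959
The Municipality of Wintervale, 2 Sep – 31 Dec 2030: 121 days → £11500 × 1.15% × 121/365 = £43.8418
Total = £130.6747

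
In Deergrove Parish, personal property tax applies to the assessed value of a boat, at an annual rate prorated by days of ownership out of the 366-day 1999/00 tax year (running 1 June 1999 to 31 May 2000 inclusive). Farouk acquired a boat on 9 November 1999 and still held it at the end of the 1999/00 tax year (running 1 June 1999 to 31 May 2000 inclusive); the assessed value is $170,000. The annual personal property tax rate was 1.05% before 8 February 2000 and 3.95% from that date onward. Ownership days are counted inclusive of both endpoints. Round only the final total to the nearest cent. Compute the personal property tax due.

9 November 1999 – 7 February 2000: 91 days at 1.05% → $170,000 × 1.05% × 91/366 = $443.8115
8 February – 31 May 2000: 114 days at 3.95% → $170,000 × 3.95% × 114/366 = $2,091.5574
Total = $2,535.3689

$2,535.37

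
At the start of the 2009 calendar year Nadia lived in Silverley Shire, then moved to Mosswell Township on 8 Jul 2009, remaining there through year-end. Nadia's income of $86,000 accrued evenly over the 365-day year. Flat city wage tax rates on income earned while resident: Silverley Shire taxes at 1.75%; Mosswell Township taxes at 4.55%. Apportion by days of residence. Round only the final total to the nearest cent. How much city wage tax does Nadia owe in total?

$2,672.72

Silverley Shire, 1 Jan – 7 Jul 2009: 188 days → $86,000 × 1.75% × 188/365 = $775.1781
Mosswell Township, 8 Jul – 31 Dec 2009: 177 days → $86,000 × 4.55% × 177/365 = $1,897.5370
Total = $2,672.7151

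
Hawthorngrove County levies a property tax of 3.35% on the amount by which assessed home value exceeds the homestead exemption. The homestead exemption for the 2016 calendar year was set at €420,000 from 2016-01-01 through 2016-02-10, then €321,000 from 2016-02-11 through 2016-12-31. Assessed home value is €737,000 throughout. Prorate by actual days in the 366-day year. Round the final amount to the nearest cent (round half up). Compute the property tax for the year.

€13,564.48

2016-01-01 to 2016-02-10: 41 days, exemption €420,000 → (€737,000 − €420,000) × 3.35% × 41/366 = €1,189.6161
2016-02-11 to 2016-12-31: 325 days, exemption €321,000 → (€737,000 − €321,000) × 3.35% × 325/366 = €12,374.8634
Total = €13,564.4795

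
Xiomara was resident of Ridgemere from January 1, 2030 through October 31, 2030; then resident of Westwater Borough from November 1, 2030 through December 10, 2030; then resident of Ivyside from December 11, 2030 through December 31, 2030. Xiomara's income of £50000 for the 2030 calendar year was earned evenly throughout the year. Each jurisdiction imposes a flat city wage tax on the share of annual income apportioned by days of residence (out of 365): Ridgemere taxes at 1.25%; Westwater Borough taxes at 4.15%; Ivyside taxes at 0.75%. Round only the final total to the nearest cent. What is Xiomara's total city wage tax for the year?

Ridgemere, January 1 – October 31, 2030: 304 days → £50000 × 1.25% × 304/365 = £520.5479
Westwater Borough, November 1 – December 10, 2030: 40 days → £50000 × 4.15% × 40/365 = £227.3973
Ivyside, December 11 – December 31, 2030: 21 days → £50000 × 0.75% × 21/365 = £21.5753
Total = £769.5205

£769.52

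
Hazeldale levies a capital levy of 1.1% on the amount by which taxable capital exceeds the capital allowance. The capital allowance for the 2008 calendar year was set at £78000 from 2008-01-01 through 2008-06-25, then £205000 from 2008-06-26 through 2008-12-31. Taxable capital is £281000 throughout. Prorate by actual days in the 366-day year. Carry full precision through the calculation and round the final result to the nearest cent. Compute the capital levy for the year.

2008-01-01 to 2008-06-25: 177 days, exemption £78000 → (£281000 − £78000) × 1.1% × 177/366 = £1079.8934
2008-06-26 to 2008-12-31: 189 days, exemption £205000 → (£281000 − £205000) × 1.1% × 189/366 = £431.7049
Total = £1511.5984

£1511.60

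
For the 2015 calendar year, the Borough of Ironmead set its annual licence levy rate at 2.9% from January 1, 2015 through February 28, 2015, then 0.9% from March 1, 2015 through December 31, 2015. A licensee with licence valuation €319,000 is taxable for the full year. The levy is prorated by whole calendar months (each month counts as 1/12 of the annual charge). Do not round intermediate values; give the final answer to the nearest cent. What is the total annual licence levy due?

January 1 – February 28, 2015: 2 months at 2.9% → €319,000 × 2.9% × 2/12 = €1,541.8333
March 1 – December 31, 2015: 10 months at 0.9% → €319,000 × 0.9% × 10/12 = €2,392.5000
Total = €3,934.3333

€3,934.33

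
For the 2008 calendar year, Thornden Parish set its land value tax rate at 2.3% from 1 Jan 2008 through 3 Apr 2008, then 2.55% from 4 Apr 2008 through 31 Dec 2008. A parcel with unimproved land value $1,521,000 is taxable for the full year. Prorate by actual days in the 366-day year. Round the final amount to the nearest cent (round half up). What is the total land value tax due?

1 Jan – 3 Apr 2008: 94 days at 2.3% → $1,521,000 × 2.3% × 94/366 = $8,984.7049
4 Apr – 31 Dec 2008: 272 days at 2.55% → $1,521,000 × 2.55% × 272/366 = $28,824.1967
Total = $37,808.9016

$37,808.90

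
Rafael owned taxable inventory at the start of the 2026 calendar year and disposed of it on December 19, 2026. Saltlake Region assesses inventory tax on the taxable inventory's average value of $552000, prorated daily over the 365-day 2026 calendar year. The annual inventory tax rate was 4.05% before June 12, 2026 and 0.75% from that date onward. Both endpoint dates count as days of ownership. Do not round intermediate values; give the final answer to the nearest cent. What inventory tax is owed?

January 1 – June 11, 2026: 162 days at 4.05% → $552000 × 4.05% × 162/365 = $9922.3890
June 12 – December 19, 2026: 191 days at 0.75% → $552000 × 0.75% × 191/365 = $2166.4110
Total = $12088.8000

$12088.80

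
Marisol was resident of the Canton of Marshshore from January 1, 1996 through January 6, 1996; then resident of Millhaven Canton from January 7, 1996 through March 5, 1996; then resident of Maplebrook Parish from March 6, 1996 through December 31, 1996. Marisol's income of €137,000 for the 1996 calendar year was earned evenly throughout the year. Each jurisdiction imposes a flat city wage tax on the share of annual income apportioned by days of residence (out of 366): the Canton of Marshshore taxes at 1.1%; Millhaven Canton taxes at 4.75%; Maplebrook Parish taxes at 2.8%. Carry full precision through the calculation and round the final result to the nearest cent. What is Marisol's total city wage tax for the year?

€4,228.47

The Canton of Marshshore, January 1 – January 6, 1996: 6 days → €137,000 × 1.1% × 6/366 = €24.7049
Millhaven Canton, January 7 – March 5, 1996: 59 days → €137,000 × 4.75% × 59/366 = €1,049.0232
Maplebrook Parish, March 6 – December 31, 1996: 301 days → €137,000 × 2.8% × 301/366 = €3,154.7432
Total = €4,228.4713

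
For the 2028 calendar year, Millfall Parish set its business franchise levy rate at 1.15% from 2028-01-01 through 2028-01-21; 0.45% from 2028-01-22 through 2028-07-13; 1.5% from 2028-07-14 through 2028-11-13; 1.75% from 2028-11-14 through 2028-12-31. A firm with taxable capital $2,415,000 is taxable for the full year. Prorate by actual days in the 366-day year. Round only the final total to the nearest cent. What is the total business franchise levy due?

$24,476.62

2028-01-01 to 2028-01-21: 21 days at 1.15% → $2,415,000 × 1.15% × 21/366 = $1,593.5041
2028-01-22 to 2028-07-13: 174 days at 0.45% → $2,415,000 × 0.45% × 174/366 = $5,166.5164
2028-07-14 to 2028-11-13: 123 days at 1.5% → $2,415,000 × 1.5% × 123/366 = $12,173.9754
2028-11-14 to 2028-12-31: 48 days at 1.75% → $2,415,000 × 1.75% × 48/366 = $5,542.6230
Total = $24,476.6189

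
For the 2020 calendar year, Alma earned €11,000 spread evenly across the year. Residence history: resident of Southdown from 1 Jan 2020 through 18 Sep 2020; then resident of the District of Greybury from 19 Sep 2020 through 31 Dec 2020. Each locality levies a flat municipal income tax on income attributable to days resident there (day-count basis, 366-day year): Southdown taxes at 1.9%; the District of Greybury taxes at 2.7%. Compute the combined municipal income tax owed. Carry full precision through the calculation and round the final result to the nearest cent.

€234.01

Southdown, 1 Jan – 18 Sep 2020: 262 days → €11,000 × 1.9% × 262/366 = €149.6120
The District of Greybury, 19 Sep – 31 Dec 2020: 104 days → €11,000 × 2.7% × 104/366 = €84.3934
Total = €234.0055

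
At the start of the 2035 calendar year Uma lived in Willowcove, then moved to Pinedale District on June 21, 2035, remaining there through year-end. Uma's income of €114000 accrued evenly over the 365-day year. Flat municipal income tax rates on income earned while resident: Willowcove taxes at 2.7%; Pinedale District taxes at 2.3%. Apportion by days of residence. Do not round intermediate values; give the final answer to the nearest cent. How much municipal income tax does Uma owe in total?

€2835.63

Willowcove, January 1 – June 20, 2035: 171 days → €114000 × 2.7% × 171/365 = €1442.0219
Pinedale District, June 21 – December 31, 2035: 194 days → €114000 × 2.3% × 194/365 = €1393.6110
Total = €2835.6329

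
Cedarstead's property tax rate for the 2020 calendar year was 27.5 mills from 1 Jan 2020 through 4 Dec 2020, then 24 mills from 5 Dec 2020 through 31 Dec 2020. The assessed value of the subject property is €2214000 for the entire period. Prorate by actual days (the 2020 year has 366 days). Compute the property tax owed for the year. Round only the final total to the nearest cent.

1 Jan – 4 Dec 2020: 339 days at 27.5 mills → €2214000 × 2.75% × 339/366 = €56393.4836
5 Dec – 31 Dec 2020: 27 days at 24 mills → €2214000 × 2.4% × 27/366 = €3919.8689
Total = €60313.3525

€60313.35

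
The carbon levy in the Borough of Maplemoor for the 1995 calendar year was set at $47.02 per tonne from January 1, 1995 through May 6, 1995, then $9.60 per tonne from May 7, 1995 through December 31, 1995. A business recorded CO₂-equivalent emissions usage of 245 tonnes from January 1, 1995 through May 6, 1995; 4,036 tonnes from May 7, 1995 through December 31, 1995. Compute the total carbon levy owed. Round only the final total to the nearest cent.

January 1 – May 6, 1995: 245 tonnes at $47.02/tonne → $11519.90
May 7 – December 31, 1995: 4,036 tonnes at $9.60/tonne → $38745.60

$50265.50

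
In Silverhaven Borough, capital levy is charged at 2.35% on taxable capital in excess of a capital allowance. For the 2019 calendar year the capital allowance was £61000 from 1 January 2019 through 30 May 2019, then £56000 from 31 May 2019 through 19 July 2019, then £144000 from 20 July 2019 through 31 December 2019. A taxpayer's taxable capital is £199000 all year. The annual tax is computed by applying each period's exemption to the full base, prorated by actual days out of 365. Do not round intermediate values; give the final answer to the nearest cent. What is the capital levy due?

1 January – 30 May 2019: 150 days, exemption £61000 → (£199000 − £61000) × 2.35% × 150/365 = £1332.7397
31 May – 19 July 2019: 50 days, exemption £56000 → (£199000 − £56000) × 2.35% × 50/365 = £460.3425
20 July – 31 December 2019: 165 days, exemption £144000 → (£199000 − £144000) × 2.35% × 165/365 = £584.2808
Total = £2377.3630

£2377.36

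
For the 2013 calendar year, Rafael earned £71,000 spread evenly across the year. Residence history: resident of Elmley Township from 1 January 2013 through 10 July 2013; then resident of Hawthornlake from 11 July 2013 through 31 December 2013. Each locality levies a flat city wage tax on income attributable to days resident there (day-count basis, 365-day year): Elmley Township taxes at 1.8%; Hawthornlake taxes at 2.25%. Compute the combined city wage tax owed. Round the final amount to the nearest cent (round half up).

Elmley Township, 1 January – 10 July 2013: 191 days → £71,000 × 1.8% × 191/365 = £668.7616
Hawthornlake, 11 July – 31 December 2013: 174 days → £71,000 × 2.25% × 174/365 = £761.5479
Total = £1,430.3096

£1,430.31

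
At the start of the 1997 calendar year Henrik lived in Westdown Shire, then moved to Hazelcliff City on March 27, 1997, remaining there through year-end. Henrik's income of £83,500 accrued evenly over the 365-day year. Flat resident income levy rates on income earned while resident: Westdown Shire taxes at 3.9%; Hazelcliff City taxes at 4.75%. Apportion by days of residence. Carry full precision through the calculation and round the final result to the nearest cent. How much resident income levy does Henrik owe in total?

£3,800.97

Westdown Shire, January 1 – March 26, 1997: 85 days → £83,500 × 3.9% × 85/365 = £758.3630
Hazelcliff City, March 27 – December 31, 1997: 280 days → £83,500 × 4.75% × 280/365 = £3,042.6027
Total = £3,800.9658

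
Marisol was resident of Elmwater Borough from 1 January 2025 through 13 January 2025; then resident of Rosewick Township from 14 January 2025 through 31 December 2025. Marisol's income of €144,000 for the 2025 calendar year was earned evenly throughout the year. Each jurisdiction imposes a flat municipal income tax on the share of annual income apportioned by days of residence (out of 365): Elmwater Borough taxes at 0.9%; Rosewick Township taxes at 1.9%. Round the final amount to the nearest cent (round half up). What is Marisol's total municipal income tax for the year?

€2,684.71

Elmwater Borough, 1 January – 13 January 2025: 13 days → €144,000 × 0.9% × 13/365 = €46.1589
Rosewick Township, 14 January – 31 December 2025: 352 days → €144,000 × 1.9% × 352/365 = €2,638.5534
Total = €2,684.7123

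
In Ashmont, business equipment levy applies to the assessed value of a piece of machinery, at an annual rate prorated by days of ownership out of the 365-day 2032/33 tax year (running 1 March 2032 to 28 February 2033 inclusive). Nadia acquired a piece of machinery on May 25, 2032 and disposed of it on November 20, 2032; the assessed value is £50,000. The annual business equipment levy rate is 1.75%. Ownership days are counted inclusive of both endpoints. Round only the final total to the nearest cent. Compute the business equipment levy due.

Days held (May 25 – November 20, 2032): 180 out of 365
Tax = £50,000 × 1.75% × 180/365 = £431.5068

£431.51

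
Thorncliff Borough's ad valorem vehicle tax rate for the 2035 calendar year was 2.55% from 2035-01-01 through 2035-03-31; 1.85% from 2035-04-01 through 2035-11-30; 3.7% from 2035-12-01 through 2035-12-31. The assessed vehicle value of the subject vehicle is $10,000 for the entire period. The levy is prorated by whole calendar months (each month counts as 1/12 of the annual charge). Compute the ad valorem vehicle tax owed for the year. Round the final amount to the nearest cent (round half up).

2035-01-01 to 2035-03-31: 3 months at 2.55% → $10,000 × 2.55% × 3/12 = $63.7500
2035-04-01 to 2035-11-30: 8 months at 1.85% → $10,000 × 1.85% × 8/12 = $123.3333
2035-12-01 to 2035-12-31: 1 month at 3.7% → $10,000 × 3.7% × 1/12 = $30.8333
Total = $217.9167

$217.92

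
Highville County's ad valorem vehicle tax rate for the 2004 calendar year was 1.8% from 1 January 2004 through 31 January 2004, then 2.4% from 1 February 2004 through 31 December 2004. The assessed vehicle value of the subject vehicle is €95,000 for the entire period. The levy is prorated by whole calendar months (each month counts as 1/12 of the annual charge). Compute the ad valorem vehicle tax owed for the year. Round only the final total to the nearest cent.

1 January – 31 January 2004: 1 month at 1.8% → €95,000 × 1.8% × 1/12 = €142.5000
1 February – 31 December 2004: 11 months at 2.4% → €95,000 × 2.4% × 11/12 = €2,090.0000
Total = €2,232.5000

€2,232.50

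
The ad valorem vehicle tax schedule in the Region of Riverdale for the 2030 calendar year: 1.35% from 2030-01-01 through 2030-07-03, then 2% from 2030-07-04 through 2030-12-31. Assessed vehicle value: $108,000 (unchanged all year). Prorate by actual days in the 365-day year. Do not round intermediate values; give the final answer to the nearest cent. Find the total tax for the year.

$1,806.12

2030-01-01 to 2030-07-03: 184 days at 1.35% → $108,000 × 1.35% × 184/365 = $734.9918
2030-07-04 to 2030-12-31: 181 days at 2% → $108,000 × 2% × 181/365 = $1,071.1233
Total = $1,806.1151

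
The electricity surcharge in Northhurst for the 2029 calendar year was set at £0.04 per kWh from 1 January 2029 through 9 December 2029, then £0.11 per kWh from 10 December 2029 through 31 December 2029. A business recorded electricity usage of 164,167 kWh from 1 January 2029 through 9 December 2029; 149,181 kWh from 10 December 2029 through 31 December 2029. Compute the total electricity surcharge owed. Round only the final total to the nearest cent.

1 January – 9 December 2029: 164,167 kWh at £0.04/kWh → £6,566.68
10 December – 31 December 2029: 149,181 kWh at £0.11/kWh → £16,409.91

£22,976.59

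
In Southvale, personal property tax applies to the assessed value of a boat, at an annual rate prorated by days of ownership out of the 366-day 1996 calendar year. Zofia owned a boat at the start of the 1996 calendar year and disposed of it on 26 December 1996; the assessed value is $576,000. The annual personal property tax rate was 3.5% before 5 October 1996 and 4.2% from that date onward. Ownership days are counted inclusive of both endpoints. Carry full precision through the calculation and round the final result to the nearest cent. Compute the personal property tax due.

1 January – 4 October 1996: 278 days at 3.5% → $576,000 × 3.5% × 278/366 = $15,312.7869
5 October – 26 December 1996: 83 days at 4.2% → $576,000 × 4.2% × 83/366 = $5,486.1639
Total = $20,798.9508

$20,798.95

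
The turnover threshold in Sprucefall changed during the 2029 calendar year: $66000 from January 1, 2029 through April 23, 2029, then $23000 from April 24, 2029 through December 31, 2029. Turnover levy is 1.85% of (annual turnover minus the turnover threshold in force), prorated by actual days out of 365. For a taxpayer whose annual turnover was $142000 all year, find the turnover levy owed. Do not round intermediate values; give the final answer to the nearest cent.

January 1 – April 23, 2029: 113 days, exemption $66000 → ($142000 − $66000) × 1.85% × 113/365 = $435.2822
April 24 – December 31, 2029: 252 days, exemption $23000 → ($142000 − $23000) × 1.85% × 252/365 = $1519.9397
Total = $1955.2219

$1955.22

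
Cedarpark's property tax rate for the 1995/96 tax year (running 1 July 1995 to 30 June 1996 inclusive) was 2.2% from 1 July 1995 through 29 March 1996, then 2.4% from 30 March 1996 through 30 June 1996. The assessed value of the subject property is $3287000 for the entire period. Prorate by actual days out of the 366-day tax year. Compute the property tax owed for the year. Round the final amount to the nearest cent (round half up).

$73984.44

1 July 1995 – 29 March 1996: 273 days at 2.2% → $3287000 × 2.2% × 273/366 = $53939.1311
30 March – 30 June 1996: 93 days at 2.4% → $3287000 × 2.4% × 93/366 = $20045.3115
Total = $73984.4426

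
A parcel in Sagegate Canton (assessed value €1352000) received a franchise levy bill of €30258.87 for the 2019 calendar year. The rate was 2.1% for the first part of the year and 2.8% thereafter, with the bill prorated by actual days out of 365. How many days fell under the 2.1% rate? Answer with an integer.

293 days

Let d = days at the first rate; then 365 − d days at the second rate.
€1352000 × [2.1%·d + 2.8%·(365−d)] / 365 = €30258.87
Solving gives d = 293, so the new rate took effect on October 21, 2019.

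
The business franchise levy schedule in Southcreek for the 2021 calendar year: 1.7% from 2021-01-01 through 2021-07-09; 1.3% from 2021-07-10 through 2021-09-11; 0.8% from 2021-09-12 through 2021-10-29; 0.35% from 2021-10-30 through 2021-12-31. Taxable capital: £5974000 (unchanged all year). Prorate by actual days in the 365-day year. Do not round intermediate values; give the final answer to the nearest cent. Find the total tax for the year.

£76377.18

2021-01-01 to 2021-07-09: 190 days at 1.7% → £5974000 × 1.7% × 190/365 = £52865.8082
2021-07-10 to 2021-09-11: 64 days at 1.3% → £5974000 × 1.3% × 64/365 = £13617.4466
2021-09-12 to 2021-10-29: 48 days at 0.8% → £5974000 × 0.8% × 48/365 = £6284.9753
2021-10-30 to 2021-12-31: 63 days at 0.35% → £5974000 × 0.35% × 63/365 = £3608.9507
Total = £76377.1808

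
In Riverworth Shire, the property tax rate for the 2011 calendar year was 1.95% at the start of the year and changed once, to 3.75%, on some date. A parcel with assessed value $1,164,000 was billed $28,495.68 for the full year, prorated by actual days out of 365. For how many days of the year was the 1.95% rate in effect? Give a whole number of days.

264 days

Let d = days at the first rate; then 365 − d days at the second rate.
$1,164,000 × [1.95%·d + 3.75%·(365−d)] / 365 = $28,495.68
Solving gives d = 264, so the new rate took effect on 22 Sep 2011.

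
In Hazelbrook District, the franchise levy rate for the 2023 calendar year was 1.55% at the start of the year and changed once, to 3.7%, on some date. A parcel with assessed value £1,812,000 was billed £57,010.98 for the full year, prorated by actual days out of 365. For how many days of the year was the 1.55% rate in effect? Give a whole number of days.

Let d = days at the first rate; then 365 − d days at the second rate.
£1,812,000 × [1.55%·d + 3.7%·(365−d)] / 365 = £57,010.98
Solving gives d = 94, so the new rate took effect on 5 Apr 2023.

94 days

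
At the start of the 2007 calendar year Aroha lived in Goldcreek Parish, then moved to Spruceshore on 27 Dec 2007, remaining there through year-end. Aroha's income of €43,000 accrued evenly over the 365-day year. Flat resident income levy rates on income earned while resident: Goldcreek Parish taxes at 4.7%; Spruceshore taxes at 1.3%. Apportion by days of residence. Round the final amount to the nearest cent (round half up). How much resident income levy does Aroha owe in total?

€2,000.97

Goldcreek Parish, 1 Jan – 26 Dec 2007: 360 days → €43,000 × 4.7% × 360/365 = €1,993.3151
Spruceshore, 27 Dec – 31 Dec 2007: 5 days → €43,000 × 1.3% × 5/365 = €7.6575
Total = €2,000.9726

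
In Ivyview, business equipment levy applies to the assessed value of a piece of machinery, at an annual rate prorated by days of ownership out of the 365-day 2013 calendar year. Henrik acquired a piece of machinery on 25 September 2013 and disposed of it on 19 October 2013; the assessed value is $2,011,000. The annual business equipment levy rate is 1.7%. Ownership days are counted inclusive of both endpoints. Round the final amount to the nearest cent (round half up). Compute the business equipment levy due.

$2,341.58

Days held (25 September – 19 October 2013): 25 out of 365
Tax = $2,011,000 × 1.7% × 25/365 = $2,341.5753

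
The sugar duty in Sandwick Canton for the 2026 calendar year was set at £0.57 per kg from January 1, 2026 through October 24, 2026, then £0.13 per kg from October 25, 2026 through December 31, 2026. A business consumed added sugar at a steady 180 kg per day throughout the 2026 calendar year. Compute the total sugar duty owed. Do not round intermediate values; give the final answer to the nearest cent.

January 1 – October 24, 2026: 297 days × 180 kg/day = 53,460 kg at £0.57/kg → £30,472.20
October 25 – December 31, 2026: 68 days × 180 kg/day = 12,240 kg at £0.13/kg → £1,591.20

£32,063.40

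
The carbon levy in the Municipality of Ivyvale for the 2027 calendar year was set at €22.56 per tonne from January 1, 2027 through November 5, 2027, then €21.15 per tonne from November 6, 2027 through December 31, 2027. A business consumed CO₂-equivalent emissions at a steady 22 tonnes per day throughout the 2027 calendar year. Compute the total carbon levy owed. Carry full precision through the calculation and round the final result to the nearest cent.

€179,419.68

January 1 – November 5, 2027: 309 days × 22 tonnes/day = 6,798 tonnes at €22.56/tonne → €153,362.88
November 6 – December 31, 2027: 56 days × 22 tonnes/day = 1,232 tonnes at €21.15/tonne → €26,056.80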